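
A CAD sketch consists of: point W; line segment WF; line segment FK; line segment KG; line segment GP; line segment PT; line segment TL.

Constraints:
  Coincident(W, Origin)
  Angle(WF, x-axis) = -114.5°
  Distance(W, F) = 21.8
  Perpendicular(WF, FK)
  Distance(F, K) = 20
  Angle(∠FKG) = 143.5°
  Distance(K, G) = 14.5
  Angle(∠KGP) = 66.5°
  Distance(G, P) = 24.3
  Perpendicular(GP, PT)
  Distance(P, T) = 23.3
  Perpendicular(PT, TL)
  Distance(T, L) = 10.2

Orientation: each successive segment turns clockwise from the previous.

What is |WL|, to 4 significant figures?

27.43

W is at the origin; WF runs at -114.5° with length 21.8, so F = (-9.040, -19.84). The perpendicularity gives FK at right angles to WF, so FK runs at 155.5°; with |FK| = 20.0, K = (-27.24, -11.54). ∠FKG = 143.5° gives KG at 119.0° from the x-axis; with |KG| = 14.5, G = (-34.27, 1.139). ∠KGP = 66.5° gives GP at 5.500° from the x-axis; with |GP| = 24.3, P = (-10.08, 3.468). GP is perpendicular to PT, so PT runs at -84.50°; with |PT| = 23.3, T = (-7.848, -19.72). PT is perpendicular to TL, so TL runs at -174.5°; with |TL| = 10.2, L = (-18.00, -20.70). Then |WL| = |L − W| = 27.43.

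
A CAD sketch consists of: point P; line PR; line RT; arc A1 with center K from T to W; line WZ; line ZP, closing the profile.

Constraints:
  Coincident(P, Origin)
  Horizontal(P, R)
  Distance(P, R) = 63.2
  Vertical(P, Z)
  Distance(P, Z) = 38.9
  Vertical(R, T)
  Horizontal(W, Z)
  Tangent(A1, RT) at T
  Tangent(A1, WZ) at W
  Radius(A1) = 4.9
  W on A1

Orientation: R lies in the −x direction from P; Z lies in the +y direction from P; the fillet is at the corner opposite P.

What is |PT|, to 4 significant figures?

71.77

The virtual corner opposite P is at (-63.20, 38.90). A1 meets RT tangentially, so KT is at right angles to RT and tangency of A1 to WZ means the radius KW is perpendicular to WZ, with radius 4.9, so the center K sits 4.9 in from both sides at K = (-58.30, 34.00). That places the tangent points at T = (-63.20, 34.00) on RT and W = (-58.30, 38.90) on WZ. Then |PT| = |T − P| = 71.77.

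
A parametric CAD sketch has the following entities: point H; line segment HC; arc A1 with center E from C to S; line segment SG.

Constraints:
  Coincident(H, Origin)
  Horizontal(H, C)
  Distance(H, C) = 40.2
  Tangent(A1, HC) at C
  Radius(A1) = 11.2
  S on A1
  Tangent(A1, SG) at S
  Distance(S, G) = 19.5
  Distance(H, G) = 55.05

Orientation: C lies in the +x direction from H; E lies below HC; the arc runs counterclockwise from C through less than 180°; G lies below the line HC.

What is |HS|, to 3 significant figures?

36.4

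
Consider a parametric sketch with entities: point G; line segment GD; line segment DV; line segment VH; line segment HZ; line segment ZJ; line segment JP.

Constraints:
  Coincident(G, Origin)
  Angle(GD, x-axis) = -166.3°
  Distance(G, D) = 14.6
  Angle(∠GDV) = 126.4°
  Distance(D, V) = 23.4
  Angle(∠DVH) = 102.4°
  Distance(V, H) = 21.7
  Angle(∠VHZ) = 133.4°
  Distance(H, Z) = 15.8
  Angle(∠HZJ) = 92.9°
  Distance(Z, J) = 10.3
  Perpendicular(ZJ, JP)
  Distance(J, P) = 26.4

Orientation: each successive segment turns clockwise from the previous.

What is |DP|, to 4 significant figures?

24.92

G is at the origin; GD runs at -166.3° with length 14.6, so D = (-14.18, -3.458). ∠GDV = 126.4° gives DV at 140.1° from the x-axis; with |DV| = 23.4, V = (-32.14, 11.55). ∠DVH = 102.4° gives VH at 62.50° from the x-axis; with |VH| = 21.7, H = (-22.12, 30.80). ∠VHZ = 133.4° gives HZ at 15.90° from the x-axis; with |HZ| = 15.8, Z = (-6.921, 35.13). ∠HZJ = 92.9° gives ZJ at -71.20° from the x-axis; with |ZJ| = 10.3, J = (-3.601, 25.38). ZJ is perpendicular to JP, so JP runs at -161.2°; with |JP| = 26.4, P = (-28.59, 16.87). Then |DP| = |P − D| = 24.92.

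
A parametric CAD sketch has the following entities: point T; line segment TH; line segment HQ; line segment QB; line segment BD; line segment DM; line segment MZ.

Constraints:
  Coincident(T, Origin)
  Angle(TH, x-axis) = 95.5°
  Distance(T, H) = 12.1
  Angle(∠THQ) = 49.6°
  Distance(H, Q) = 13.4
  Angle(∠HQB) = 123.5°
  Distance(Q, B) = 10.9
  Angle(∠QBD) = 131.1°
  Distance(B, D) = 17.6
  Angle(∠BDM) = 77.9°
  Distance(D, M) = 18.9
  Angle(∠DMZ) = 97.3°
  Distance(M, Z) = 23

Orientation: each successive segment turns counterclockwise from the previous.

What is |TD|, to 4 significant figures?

18.20

T is at the origin; TH runs at 95.5° with length 12.1, so H = (-1.160, 12.04). ∠THQ = 49.6° gives HQ at -134.1° from the x-axis; with |HQ| = 13.4, Q = (-10.48, 2.421). ∠HQB = 123.5° gives QB at -77.60° from the x-axis; with |QB| = 10.9, B = (-8.144, -8.224). ∠QBD = 131.1° gives BD at -28.70° from the x-axis; with |BD| = 17.6, D = (7.293, -16.68). Then |TD| = |D − T| = 18.20.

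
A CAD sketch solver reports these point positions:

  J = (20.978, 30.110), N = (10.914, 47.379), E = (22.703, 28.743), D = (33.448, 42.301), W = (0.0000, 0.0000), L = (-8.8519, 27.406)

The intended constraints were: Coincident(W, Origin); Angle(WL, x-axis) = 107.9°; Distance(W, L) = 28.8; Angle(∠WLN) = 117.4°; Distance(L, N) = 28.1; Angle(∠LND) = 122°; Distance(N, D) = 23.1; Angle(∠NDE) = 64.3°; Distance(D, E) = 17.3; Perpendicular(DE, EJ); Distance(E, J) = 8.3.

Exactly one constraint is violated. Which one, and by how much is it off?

Distance(E, J) = 8.3 — off by 6.10.

W = (0.00, 0.00) ✓; WL at 107.9° ✓; |WL| = 28.80 ✓; ∠WLN = 117.4° ✓; |LN| = 28.10 ✓; ∠LND = 122.0° ✓; |ND| = 23.10 ✓; ∠NDE = 64.30° ✓; |DE| = 17.30 ✓; ∠(DE, EJ) = 90.00° ✓; |EJ| = 2.201 ✗.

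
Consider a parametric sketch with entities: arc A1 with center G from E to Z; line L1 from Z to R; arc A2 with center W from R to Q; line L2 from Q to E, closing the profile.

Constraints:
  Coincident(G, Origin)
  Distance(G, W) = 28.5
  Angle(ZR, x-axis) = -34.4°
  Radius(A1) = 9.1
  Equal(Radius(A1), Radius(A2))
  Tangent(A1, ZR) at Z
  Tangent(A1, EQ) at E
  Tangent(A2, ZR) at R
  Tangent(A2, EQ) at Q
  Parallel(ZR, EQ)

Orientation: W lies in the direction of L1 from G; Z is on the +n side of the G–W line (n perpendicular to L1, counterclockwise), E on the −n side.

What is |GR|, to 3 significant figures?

29.9

The slot axis is L1's direction at -34.4°, so u = (cos -34.4°, sin -34.4°) = (0.825, -0.565) and n = (−sin -34.4°, cos -34.4°) = (0.565, 0.825). G is at the origin and W lies 28.5 along u from G, so W = 28.5·u = (23.5, -16.1). Tangency of A1 to both parallel lines with radius 9.1 puts Z and E at G ± 9.1·n: Z = (5.14, 7.51), E = (-5.14, -7.51). Equal radii place R and Q the same way about W: R = W + 9.1·n = (28.7, -8.59), Q = W − 9.1·n = (18.4, -23.6). Then |GR| = |R − G| = 29.9.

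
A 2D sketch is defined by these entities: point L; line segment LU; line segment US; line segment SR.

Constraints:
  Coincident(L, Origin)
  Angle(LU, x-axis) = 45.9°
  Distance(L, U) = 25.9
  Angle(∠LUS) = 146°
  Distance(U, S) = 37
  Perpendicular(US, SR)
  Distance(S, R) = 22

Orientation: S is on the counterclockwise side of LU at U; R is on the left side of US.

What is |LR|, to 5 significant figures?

58.953

L is at the origin; LU runs at 45.9° with length 25.9, so U = 25.9·(cos 45.9°, sin 45.9°) = (18.024, 18.599). ∠LUS = 146.0°, so US runs at 45.9° + (180° − 146.0°) = 79.900° from the x-axis; with |US| = 37.0, S = U + 37.0·(cos 79.900°, sin 79.900°) = (24.513, 55.026). US ⟂ SR; with |SR| = 22.0 on the left of US, R = S + 22.0·(-0.98450, 0.17537) = (2.8536, 58.884). Then |LR| = |R − L| = 58.953.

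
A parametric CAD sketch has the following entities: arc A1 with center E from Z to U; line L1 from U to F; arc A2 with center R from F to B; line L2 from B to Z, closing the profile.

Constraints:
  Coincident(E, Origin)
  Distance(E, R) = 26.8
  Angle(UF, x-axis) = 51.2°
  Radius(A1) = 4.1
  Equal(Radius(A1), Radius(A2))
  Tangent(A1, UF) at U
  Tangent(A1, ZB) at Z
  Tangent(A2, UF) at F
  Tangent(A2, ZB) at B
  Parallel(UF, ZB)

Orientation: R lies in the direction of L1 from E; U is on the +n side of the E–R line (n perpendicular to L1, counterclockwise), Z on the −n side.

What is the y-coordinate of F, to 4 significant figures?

23.46

The slot axis is L1's direction at 51.2°, so u = (cos 51.2°, sin 51.2°) = (0.6266, 0.7793) and n = (−sin 51.2°, cos 51.2°) = (-0.7793, 0.6266). E is at the origin and R lies 26.8 along u from E, so R = 26.8·u = (16.79, 20.89). Tangency of A1 to both parallel lines with radius 4.1 puts U and Z at E ± 4.1·n: U = (-3.195, 2.569), Z = (3.195, -2.569). Equal radii place F and B the same way about R: F = R + 4.1·n = (13.60, 23.46), B = R − 4.1·n = (19.99, 18.32). So F.y = 23.46.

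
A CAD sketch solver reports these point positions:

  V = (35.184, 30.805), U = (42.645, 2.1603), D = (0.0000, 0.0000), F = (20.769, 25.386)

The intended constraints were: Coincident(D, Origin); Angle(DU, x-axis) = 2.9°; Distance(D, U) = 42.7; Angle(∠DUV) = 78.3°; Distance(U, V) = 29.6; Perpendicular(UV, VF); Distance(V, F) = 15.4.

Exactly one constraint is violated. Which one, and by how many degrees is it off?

Perpendicular(UV, VF) — off by 6.00°.

D = (0.00, 0.00) ✓; DU at 2.900° ✓; |DU| = 42.70 ✓; ∠DUV = 78.30° ✓; |UV| = 29.60 ✓; ∠(UV, VF) = 96.00° ✗; |VF| = 15.40 ✓.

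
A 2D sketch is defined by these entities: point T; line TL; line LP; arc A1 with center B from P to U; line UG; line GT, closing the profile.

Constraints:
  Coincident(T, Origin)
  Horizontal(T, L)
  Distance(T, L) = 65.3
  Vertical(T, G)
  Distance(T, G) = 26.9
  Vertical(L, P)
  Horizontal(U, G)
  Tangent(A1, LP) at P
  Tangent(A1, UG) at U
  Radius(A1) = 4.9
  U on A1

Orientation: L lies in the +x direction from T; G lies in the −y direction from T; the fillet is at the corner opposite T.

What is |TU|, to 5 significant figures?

66.119

The virtual corner opposite T is at (65.300, -26.900). The tangent condition forces BP to be normal to LP and A1 meets UG tangentially, so BU is at right angles to UG, with radius 4.9, so the center B sits 4.9 in from both sides at B = (60.400, -22.000). That places the tangent points at P = (65.300, -22.000) on LP and U = (60.400, -26.900) on UG. Then |TU| = |U − T| = 66.119.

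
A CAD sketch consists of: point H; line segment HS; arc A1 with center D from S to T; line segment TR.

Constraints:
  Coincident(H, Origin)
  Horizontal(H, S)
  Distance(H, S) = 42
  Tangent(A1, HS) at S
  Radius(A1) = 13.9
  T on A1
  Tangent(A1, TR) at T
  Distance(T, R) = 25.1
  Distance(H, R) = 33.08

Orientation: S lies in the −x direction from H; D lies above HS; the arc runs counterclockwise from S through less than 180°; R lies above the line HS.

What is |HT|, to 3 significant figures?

30.8

H is at the origin; HS is horizontal with |HS| = 42.0 and S on the −x side, so S = (-42.0, 0.00). A1 meets HS tangentially, so DS is at right angles to HS, so D = S + (0, 13.9) = (-42.0, 13.9). Since DT ⟂ TR (tangency), |DR| = √(13.9² + 25.1²) = 28.7 regardless of where T sits on A1. So R lies on both circle(H, 33.08) and circle(D, 28.7); the above-HS intersection is R = (-17.2, 28.3). T is the foot of the tangent from R: T = (-30.1, 6.75).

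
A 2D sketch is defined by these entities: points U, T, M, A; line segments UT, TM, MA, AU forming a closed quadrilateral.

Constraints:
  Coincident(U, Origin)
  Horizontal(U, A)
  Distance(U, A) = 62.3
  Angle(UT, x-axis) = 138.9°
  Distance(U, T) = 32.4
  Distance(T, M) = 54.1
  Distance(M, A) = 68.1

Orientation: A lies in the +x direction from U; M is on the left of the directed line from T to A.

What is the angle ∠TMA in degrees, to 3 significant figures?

93.2°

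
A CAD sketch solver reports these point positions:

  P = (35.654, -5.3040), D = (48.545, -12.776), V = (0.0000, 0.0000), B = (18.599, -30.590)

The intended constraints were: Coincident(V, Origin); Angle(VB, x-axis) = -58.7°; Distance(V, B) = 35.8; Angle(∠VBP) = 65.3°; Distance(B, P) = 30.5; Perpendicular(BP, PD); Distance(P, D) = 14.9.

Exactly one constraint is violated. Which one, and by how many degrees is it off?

Perpendicular(BP, PD) — off by 3.90°.

V = (0.00, 0.00) ✓; VB at -58.70° ✓; |VB| = 35.80 ✓; ∠VBP = 65.30° ✓; |BP| = 30.50 ✓; ∠(BP, PD) = 86.10° ✗; |PD| = 14.90 ✓.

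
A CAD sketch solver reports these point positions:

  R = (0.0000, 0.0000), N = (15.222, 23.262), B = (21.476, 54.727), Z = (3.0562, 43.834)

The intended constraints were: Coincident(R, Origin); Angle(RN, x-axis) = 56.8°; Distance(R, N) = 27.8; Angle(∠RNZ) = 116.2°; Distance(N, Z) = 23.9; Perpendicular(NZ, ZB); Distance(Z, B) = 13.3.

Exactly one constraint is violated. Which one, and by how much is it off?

Distance(Z, B) = 13.3 — off by 8.10.

R = (0.00, 0.00) ✓; RN at 56.80° ✓; |RN| = 27.80 ✓; ∠RNZ = 116.2° ✓; |NZ| = 23.90 ✓; ∠(NZ, ZB) = 90.00° ✓; |ZB| = 21.40 ✗.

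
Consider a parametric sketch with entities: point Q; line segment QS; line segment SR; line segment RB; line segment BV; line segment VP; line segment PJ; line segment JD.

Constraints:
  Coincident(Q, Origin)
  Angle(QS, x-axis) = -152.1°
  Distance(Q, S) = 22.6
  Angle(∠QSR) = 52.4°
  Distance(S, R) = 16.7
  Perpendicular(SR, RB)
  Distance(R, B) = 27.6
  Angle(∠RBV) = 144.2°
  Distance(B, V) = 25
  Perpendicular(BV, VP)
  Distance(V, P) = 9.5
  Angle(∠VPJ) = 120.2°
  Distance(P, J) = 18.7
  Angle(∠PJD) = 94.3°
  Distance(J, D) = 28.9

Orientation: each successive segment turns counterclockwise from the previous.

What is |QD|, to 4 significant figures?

13.01

Q is at the origin; QS runs at -152.1° with length 22.6, so S = (-19.97, -10.58). ∠QSR = 52.4° gives SR at -24.50° from the x-axis; with |SR| = 16.7, R = (-4.777, -17.50). SR ⟂ RB, so RB runs at 65.50°; with |RB| = 27.6, B = (6.669, 7.614). ∠RBV = 144.2° gives BV at 101.3° from the x-axis; with |BV| = 25.0, V = (1.770, 32.13). BV is perpendicular to VP, so VP runs at -168.7°; with |VP| = 9.5, P = (-7.546, 30.27). ∠VPJ = 120.2° gives PJ at -108.9° from the x-axis; with |PJ| = 18.7, J = (-13.60, 12.58). ∠PJD = 94.3° gives JD at -23.20° from the x-axis; with |JD| = 28.9, D = (12.96, 1.192). Then |QD| = |D − Q| = 13.01.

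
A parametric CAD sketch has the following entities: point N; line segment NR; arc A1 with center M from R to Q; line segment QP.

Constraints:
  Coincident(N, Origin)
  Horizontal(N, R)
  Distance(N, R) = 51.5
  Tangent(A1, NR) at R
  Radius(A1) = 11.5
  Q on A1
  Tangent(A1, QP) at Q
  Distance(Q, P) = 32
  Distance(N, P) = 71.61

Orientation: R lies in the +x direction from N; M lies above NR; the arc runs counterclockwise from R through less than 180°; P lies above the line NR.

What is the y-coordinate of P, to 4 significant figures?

45.27

N is at the origin; N and R share the same y with |NR| = 51.5 and R on the +x side, so R = (51.50, 0.000). The tangent condition forces MR to be normal to NR, so M = R + (0, 11.5) = (51.50, 11.50). Since MQ ⟂ QP (tangency), |MP| = √(11.5² + 32.0²) = 34.00 regardless of where Q sits on A1. So P lies on both circle(N, 71.61) and circle(M, 34.00); the above-NR intersection is P = (55.49, 45.27). Q is the foot of the tangent from P: Q = (62.70, 14.09).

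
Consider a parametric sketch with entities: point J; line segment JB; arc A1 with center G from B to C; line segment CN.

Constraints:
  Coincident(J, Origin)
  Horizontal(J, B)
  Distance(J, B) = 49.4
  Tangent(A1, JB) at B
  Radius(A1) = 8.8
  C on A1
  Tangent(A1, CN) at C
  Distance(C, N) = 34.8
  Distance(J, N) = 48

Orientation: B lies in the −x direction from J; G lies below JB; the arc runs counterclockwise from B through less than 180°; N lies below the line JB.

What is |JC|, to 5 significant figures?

57.299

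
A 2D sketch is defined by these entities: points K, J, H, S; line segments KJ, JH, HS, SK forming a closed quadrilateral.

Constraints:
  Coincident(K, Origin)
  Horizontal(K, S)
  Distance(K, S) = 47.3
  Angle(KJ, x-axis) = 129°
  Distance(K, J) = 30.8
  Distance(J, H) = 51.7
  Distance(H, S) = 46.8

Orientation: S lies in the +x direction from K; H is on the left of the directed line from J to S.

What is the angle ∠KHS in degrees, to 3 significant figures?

57.2°

Checks: K.y = 0.00, S.y = 0.00 ✓; |JH| = 51.70 ✓; |HS| = 46.80 ✓.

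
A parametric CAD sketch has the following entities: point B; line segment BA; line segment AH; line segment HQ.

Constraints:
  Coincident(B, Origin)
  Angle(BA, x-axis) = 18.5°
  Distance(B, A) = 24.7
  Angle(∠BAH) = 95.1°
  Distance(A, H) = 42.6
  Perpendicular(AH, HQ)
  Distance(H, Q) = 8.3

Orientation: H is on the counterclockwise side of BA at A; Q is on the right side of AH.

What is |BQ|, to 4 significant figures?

55.58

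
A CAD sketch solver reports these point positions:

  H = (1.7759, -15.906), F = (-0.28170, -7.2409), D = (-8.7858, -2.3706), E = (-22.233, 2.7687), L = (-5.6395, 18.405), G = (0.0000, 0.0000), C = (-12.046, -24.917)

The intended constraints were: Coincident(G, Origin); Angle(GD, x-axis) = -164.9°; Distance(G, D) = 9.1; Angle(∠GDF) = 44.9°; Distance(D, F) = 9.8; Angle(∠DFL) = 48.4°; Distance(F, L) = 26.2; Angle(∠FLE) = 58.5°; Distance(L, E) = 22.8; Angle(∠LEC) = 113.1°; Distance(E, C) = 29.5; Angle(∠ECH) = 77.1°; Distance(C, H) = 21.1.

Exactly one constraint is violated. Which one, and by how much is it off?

Distance(C, H) = 21.1 — off by 4.60.

G = (0.00, 0.00) ✓; GD at -164.9° ✓; |GD| = 9.100 ✓; ∠GDF = 44.90° ✓; |DF| = 9.800 ✓; ∠DFL = 48.40° ✓; |FL| = 26.20 ✓; ∠FLE = 58.50° ✓; |LE| = 22.80 ✓; ∠LEC = 113.1° ✓; |EC| = 29.50 ✓; ∠ECH = 77.10° ✓; |CH| = 16.50 ✗.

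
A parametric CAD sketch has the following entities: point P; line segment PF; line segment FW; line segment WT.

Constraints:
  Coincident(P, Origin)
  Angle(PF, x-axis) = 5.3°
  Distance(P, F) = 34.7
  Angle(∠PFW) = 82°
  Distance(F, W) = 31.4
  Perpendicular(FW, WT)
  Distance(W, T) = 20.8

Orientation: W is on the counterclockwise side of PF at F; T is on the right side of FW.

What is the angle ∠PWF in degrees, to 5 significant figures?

52.287°

P is at the origin; PF runs at 5.3° with length 34.7, so F = 34.7·(cos 5.3°, sin 5.3°) = (34.552, 3.2053). ∠PFW = 82.0°, so FW runs at 5.3° + (180° − 82.0°) = 103.30° from the x-axis; with |FW| = 31.4, W = F + 31.4·(cos 103.30°, sin 103.30°) = (27.328, 33.763). Then cos ∠PWF = WP·WF / (|WP||WF|), giving 52.287°.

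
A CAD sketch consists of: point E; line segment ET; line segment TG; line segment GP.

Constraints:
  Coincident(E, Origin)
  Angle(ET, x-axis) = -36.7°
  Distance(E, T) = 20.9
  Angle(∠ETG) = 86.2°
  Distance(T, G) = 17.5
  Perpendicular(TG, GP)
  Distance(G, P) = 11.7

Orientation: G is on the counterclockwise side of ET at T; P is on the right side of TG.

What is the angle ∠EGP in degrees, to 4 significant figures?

142.3°

E is at the origin; ET runs at -36.7° with length 20.9, so T = 20.9·(cos -36.7°, sin -36.7°) = (16.76, -12.49). ∠ETG = 86.2°, so TG runs at -36.7° + (180° − 86.2°) = 57.10° from the x-axis; with |TG| = 17.5, G = T + 17.5·(cos 57.10°, sin 57.10°) = (26.26, 2.203). TG ⟂ GP; with |GP| = 11.7 on the right of TG, P = G + 11.7·(0.8396, -0.5432) = (36.09, -4.152). Then cos ∠EGP = GE·GP / (|GE||GP|), giving 142.3°.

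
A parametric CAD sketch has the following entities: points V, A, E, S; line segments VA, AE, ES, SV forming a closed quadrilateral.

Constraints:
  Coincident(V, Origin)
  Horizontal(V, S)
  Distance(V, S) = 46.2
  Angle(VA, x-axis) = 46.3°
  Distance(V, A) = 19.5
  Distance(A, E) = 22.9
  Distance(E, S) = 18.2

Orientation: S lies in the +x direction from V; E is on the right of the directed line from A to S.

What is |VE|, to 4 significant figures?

28.51

Checks: |AE| = 22.90 ✓; |ES| = 18.20 ✓.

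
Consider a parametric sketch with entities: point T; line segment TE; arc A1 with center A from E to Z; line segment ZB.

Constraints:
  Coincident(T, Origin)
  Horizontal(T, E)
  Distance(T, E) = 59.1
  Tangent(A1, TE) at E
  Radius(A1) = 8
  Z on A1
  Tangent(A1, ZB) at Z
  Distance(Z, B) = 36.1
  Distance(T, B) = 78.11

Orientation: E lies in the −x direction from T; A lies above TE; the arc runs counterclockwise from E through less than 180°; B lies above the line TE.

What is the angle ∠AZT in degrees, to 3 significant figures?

148°

T is at the origin; T and E share the same y with |TE| = 59.1 and E on the −x side, so E = (-59.1, 0.00). Since A1 is tangent to TE there, AE ⟂ TE, so A = E + (0, 8) = (-59.1, 8.00). Since AZ ⟂ ZB (tangency), |AB| = √(8.0² + 36.1²) = 37.0 regardless of where Z sits on A1. So B lies on both circle(T, 78.11) and circle(A, 37.0); the above-TE intersection is B = (-64.1, 44.6). Z is the foot of the tangent from B: Z = (-51.6, 10.8).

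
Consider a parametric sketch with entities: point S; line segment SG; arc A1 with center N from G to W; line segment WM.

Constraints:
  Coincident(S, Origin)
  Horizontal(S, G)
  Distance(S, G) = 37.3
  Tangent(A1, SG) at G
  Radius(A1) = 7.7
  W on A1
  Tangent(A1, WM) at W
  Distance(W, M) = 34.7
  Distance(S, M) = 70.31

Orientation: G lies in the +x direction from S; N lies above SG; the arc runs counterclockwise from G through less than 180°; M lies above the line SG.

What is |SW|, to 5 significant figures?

44.038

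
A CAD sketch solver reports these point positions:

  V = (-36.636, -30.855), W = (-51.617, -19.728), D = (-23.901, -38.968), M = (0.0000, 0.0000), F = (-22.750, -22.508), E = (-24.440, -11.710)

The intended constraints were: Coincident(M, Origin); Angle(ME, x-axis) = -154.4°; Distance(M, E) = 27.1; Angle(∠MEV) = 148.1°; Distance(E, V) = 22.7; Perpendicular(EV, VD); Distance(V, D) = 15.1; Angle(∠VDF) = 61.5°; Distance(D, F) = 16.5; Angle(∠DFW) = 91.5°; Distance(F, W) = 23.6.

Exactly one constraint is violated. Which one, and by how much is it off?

Distance(F, W) = 23.6 — off by 5.40.

M = (0.00, 0.00) ✓; ME at -154.4° ✓; |ME| = 27.10 ✓; ∠MEV = 148.1° ✓; |EV| = 22.70 ✓; ∠(EV, VD) = 90.00° ✓; |VD| = 15.10 ✓; ∠VDF = 61.50° ✓; |DF| = 16.50 ✓; ∠DFW = 91.50° ✓; |FW| = 29.00 ✗.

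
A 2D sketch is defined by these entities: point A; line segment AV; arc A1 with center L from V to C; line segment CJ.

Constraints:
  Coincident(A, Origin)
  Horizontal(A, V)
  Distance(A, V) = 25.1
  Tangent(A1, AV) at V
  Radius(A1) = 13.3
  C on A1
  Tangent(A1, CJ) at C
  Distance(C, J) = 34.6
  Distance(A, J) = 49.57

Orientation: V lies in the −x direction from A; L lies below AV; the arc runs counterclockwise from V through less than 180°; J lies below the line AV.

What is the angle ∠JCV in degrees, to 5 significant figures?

114.30°

A is at the origin; AV is horizontal with |AV| = 25.1 and V on the −x side, so V = (-25.100, 0.0000). Tangency of A1 to AV means the radius LV is perpendicular to AV, so L = V + (0, -13.3) = (-25.100, -13.300). Since LC ⟂ CJ (tangency), |LJ| = √(13.3² + 34.6²) = 37.068 regardless of where C sits on A1. So J lies on both circle(A, 49.57) and circle(L, 37.068); the below-AV intersection is J = (-12.191, -48.048). C is the foot of the tangent from J: C = (-35.075, -22.097).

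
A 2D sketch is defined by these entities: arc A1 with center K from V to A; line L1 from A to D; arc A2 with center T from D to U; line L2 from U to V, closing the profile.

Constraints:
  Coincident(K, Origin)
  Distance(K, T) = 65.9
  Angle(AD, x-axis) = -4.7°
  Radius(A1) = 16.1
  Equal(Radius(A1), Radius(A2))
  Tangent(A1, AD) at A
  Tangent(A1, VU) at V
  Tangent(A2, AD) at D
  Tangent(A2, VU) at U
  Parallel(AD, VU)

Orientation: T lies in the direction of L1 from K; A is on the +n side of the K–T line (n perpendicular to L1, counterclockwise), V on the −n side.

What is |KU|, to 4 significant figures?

67.84

The slot axis is L1's direction at -4.7°, so u = (cos -4.7°, sin -4.7°) = (0.9966, -0.08194) and n = (−sin -4.7°, cos -4.7°) = (0.08194, 0.9966). K is at the origin and T lies 65.9 along u from K, so T = 65.9·u = (65.68, -5.400). Tangency of A1 to both parallel lines with radius 16.1 puts A and V at K ± 16.1·n: A = (1.319, 16.05), V = (-1.319, -16.05). Equal radii place D and U the same way about T: D = T + 16.1·n = (67.00, 10.65), U = T − 16.1·n = (64.36, -21.45). Then |KU| = |U − K| = 67.84.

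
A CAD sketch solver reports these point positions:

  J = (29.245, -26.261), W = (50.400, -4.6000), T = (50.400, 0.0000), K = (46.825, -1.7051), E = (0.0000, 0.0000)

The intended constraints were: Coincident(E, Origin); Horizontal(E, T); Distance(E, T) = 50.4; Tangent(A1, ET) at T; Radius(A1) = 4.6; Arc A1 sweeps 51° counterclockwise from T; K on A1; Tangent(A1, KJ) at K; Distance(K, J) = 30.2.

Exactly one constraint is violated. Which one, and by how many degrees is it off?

Tangent(A1, KJ) at K — off by 3.40°.

E = (0.00, 0.00) ✓; E.y = 0.00, T.y = 0.00 ✓; |ET| = 50.40 ✓; ∠(WT, TE) = 90.00° ✓; |WT| = 4.600 ✓; bearing(W→K) − bearing(W→T) = 51.00° ✓; |WK| = 4.600 ✓; ∠(WK, KJ) = 86.60° ✗; |KJ| = 30.20 ✓.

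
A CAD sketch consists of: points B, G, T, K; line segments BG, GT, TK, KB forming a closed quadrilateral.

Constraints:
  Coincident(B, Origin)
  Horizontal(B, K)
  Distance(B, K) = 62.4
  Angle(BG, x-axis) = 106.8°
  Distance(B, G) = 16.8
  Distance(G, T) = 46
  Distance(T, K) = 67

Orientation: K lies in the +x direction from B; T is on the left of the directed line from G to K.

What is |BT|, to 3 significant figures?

57.8

Checks: |GT| = 46.00 ✓; |TK| = 67.00 ✓.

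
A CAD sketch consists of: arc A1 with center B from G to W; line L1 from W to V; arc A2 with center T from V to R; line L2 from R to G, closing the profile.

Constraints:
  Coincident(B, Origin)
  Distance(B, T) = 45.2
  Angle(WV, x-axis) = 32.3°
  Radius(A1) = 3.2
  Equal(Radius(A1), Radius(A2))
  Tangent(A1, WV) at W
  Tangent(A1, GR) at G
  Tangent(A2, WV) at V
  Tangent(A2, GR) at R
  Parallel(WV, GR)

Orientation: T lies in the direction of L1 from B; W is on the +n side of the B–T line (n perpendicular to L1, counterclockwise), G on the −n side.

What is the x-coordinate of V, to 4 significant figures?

36.50

Tangency of A1 to both parallel lines with radius 3.2 puts W and G at B ± 3.2·n: W = (-1.710, 2.705), G = (1.710, -2.705). Equal radii place V and R the same way about T: V = T + 3.2·n = (36.50, 26.86), R = T − 3.2·n = (39.92, 21.45). So V.x = 36.50.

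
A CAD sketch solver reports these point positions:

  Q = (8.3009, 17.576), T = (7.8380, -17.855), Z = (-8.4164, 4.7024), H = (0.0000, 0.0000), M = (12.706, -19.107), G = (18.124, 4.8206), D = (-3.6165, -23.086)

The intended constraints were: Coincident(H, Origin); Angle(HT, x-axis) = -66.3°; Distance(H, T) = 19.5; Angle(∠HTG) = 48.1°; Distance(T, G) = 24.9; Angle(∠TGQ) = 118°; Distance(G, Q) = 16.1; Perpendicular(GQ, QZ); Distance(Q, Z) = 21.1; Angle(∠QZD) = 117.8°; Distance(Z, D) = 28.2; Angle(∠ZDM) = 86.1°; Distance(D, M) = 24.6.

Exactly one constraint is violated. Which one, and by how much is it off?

Distance(D, M) = 24.6 — off by 7.80.

H = (0.00, 0.00) ✓; HT at -66.30° ✓; |HT| = 19.50 ✓; ∠HTG = 48.10° ✓; |TG| = 24.90 ✓; ∠TGQ = 118.0° ✓; |GQ| = 16.10 ✓; ∠(GQ, QZ) = 90.00° ✓; |QZ| = 21.10 ✓; ∠QZD = 117.8° ✓; |ZD| = 28.20 ✓; ∠ZDM = 86.10° ✓; |DM| = 16.80 ✗.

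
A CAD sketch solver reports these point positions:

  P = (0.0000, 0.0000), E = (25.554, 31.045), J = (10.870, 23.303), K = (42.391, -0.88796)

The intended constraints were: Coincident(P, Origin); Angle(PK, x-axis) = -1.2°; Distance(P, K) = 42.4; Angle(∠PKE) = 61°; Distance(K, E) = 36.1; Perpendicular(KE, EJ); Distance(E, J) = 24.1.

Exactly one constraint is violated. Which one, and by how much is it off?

Distance(E, J) = 24.1 — off by 7.50.

P = (0.00, 0.00) ✓; PK at -1.200° ✓; |PK| = 42.40 ✓; ∠PKE = 61.00° ✓; |KE| = 36.10 ✓; ∠(KE, EJ) = 90.00° ✓; |EJ| = 16.60 ✗.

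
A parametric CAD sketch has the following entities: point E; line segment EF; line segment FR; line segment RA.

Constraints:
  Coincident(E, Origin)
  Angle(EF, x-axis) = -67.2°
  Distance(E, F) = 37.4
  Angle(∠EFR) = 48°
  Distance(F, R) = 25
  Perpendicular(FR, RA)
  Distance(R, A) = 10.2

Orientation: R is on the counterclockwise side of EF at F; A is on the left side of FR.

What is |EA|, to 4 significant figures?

17.59

∠EFR = 48.0°, so FR runs at -67.2° + (180° − 48.0°) = 64.80° from the x-axis; with |FR| = 25.0, R = F + 25.0·(cos 64.80°, sin 64.80°) = (25.14, -11.86). FR ⟂ RA; with |RA| = 10.2 on the left of FR, A = R + 10.2·(-0.9048, 0.4258) = (15.91, -7.514). Then |EA| = |A − E| = 17.59.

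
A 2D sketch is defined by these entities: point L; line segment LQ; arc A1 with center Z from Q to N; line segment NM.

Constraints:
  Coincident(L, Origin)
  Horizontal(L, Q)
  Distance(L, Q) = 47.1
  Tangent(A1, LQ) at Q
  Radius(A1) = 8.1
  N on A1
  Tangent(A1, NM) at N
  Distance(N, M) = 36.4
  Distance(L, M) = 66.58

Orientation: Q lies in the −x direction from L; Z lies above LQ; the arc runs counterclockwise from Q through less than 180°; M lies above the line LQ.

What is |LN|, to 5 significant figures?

40.583

Checks: |ZN| = 8.100 ✓; ∠(ZN, NM) = 90.00° ✓; |NM| = 36.40 ✓; |LM| = 66.58 ✓.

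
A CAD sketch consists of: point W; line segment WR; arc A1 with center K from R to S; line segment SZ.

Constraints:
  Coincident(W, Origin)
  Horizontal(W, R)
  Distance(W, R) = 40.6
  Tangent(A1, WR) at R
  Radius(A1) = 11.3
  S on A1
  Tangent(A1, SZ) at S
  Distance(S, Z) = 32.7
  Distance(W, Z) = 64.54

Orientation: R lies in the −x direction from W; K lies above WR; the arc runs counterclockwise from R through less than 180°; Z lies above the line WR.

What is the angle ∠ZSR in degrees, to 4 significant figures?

121.2°

W is at the origin; WR is horizontal with |WR| = 40.6 and R on the −x side, so R = (-40.60, 0.000). Tangency of A1 to WR means the radius KR is perpendicular to WR, so K = R + (0, 11.3) = (-40.60, 11.30). Since KS ⟂ SZ (tangency), |KZ| = √(11.3² + 32.7²) = 34.60 regardless of where S sits on A1. So Z lies on both circle(W, 64.54) and circle(K, 34.60); the above-WR intersection is Z = (-45.76, 45.51). S is the foot of the tangent from Z: S = (-30.59, 16.54).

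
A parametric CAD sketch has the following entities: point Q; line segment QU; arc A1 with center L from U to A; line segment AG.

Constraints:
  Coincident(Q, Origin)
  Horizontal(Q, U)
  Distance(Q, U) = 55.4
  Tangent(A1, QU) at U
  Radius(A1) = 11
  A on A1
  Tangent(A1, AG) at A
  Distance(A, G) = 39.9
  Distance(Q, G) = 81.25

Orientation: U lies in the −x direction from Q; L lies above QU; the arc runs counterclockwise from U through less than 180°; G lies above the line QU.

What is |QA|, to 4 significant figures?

48.12

Checks: ∠(LU, UQ) = 90.00° ✓; |LU| = 11.00 ✓; |LA| = 11.00 ✓; ∠(LA, AG) = 90.00° ✓; |AG| = 39.90 ✓; |QG| = 81.25 ✓.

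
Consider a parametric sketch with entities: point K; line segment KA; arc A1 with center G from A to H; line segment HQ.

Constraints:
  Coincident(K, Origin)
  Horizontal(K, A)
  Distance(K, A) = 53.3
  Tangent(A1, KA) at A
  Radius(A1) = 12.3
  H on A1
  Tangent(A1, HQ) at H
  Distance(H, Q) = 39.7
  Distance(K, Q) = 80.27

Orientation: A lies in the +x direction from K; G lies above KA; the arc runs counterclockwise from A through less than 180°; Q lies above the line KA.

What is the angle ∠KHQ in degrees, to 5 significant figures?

94.134°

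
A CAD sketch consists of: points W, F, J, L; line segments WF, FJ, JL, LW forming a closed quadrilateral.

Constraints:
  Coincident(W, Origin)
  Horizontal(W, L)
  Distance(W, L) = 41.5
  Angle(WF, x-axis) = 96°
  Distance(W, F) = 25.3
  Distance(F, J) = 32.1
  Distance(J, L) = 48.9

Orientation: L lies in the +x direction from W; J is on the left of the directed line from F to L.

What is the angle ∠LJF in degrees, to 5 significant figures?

74.485°

W is at the origin; W and L share the same y with |WL| = 41.5 and L in +x, so L = (41.5, 0). WF runs at 96.0° with |WF| = 25.3, so F = (-2.6446, 25.161). J is determined by |FJ| = 32.1 and |JL| = 48.9 together: it lies at the intersection of circle(F, 32.1) and circle(L, 48.9). With |FL| = 50.812, the foot of the radical line on FL is 12.015 from F and the perpendicular offset is √(32.1² − 12.015²) = 29.766. Taking the left-of-FL solution: J = (22.534, 45.072).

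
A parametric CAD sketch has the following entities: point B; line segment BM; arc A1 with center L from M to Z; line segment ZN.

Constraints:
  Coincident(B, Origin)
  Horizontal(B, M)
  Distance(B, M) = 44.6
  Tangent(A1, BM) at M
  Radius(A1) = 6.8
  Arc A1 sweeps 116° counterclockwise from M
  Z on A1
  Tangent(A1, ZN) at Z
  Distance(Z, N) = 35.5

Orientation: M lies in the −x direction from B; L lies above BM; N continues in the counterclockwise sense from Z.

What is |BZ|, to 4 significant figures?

39.71

B is at the origin; BM is horizontal with |BM| = 44.6 and M on the −x side, so M = (-44.60, 0.000). A1 meets BM tangentially, so LM is at right angles to BM, so L = M + (0, 6.8) = (-44.60, 6.800). On A1, M sits at bearing -90° from L; a 116° counterclockwise sweep puts Z at bearing 26°, so Z = L + 6.8·(cos 26°, sin 26°) = (-38.49, 9.781). Then |BZ| = |Z − B| = 39.71.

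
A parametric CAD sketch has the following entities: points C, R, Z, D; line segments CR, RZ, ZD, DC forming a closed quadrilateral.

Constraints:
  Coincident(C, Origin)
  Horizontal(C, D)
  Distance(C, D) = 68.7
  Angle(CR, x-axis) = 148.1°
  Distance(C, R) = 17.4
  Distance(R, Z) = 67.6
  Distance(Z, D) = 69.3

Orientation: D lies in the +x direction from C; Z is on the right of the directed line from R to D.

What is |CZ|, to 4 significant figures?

52.78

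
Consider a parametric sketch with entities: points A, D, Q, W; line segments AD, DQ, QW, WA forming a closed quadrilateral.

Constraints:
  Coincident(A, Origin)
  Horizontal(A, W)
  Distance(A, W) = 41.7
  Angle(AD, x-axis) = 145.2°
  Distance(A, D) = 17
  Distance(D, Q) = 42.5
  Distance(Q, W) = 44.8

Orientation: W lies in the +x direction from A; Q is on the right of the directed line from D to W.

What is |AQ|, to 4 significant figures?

28.33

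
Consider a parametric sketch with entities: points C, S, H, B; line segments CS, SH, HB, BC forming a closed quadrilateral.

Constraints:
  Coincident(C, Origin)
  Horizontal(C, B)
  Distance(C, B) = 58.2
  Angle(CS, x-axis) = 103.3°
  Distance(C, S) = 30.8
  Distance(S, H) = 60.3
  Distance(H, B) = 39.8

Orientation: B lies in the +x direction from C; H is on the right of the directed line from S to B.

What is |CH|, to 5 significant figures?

32.559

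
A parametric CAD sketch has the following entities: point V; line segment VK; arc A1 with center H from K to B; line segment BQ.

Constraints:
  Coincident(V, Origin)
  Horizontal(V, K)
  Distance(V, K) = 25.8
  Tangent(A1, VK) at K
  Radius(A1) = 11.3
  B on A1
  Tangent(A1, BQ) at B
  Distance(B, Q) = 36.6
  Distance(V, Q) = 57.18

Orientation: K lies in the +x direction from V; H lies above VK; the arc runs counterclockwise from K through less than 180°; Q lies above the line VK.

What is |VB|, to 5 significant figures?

39.325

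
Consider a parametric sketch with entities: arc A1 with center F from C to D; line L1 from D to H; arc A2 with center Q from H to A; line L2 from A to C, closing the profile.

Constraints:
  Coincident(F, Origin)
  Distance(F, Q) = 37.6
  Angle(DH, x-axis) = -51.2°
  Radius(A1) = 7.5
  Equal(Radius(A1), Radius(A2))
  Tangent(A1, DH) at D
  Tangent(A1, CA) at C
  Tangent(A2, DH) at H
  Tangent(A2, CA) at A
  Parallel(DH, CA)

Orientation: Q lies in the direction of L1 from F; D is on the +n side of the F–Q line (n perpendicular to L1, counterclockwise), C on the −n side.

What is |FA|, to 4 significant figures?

38.34

The slot axis is L1's direction at -51.2°, so u = (cos -51.2°, sin -51.2°) = (0.6266, -0.7793) and n = (−sin -51.2°, cos -51.2°) = (0.7793, 0.6266). F is at the origin and Q lies 37.6 along u from F, so Q = 37.6·u = (23.56, -29.30). Tangency of A1 to both parallel lines with radius 7.5 puts D and C at F ± 7.5·n: D = (5.845, 4.700), C = (-5.845, -4.700). Equal radii place H and A the same way about Q: H = Q + 7.5·n = (29.41, -24.60), A = Q − 7.5·n = (17.72, -34.00). Then |FA| = |A − F| = 38.34.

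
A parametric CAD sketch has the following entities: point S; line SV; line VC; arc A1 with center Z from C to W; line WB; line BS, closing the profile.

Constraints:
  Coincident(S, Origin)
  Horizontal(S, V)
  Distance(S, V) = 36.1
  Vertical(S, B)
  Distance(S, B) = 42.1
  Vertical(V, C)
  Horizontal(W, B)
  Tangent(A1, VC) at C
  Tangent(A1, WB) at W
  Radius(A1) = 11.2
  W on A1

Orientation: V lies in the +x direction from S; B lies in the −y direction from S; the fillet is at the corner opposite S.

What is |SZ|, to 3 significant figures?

39.7

S is at the origin; S and V share the same y with |SV| = 36.1 and V on the +x side, so V = (36.1, 0.00). SB is vertical with |SB| = 42.1 and B on the −y side, so B = (0.00, -42.1). The virtual corner opposite S is at (36.1, -42.1). Tangency of A1 to VC means the radius ZC is perpendicular to VC and tangency of A1 to WB means the radius ZW is perpendicular to WB, with radius 11.2, so the center Z sits 11.2 in from both sides at Z = (24.9, -30.9). Then |SZ| = |Z − S| = 39.7.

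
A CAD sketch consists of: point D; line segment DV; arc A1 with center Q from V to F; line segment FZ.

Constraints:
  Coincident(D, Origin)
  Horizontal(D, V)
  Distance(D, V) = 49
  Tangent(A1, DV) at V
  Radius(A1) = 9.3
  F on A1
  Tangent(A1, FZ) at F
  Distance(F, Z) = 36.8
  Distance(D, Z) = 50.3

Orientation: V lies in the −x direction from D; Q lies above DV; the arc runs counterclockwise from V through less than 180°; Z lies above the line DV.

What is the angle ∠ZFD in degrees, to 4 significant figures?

80.80°

D is at the origin; DV is horizontal with |DV| = 49.0 and V on the −x side, so V = (-49.00, 0.000). Since A1 is tangent to DV there, QV ⟂ DV, so Q = V + (0, 9.3) = (-49.00, 9.300). Since QF ⟂ FZ (tangency), |QZ| = √(9.3² + 36.8²) = 37.96 regardless of where F sits on A1. So Z lies on both circle(D, 50.3) and circle(Q, 37.96); the above-DV intersection is Z = (-28.65, 41.34). F is the foot of the tangent from Z: F = (-40.17, 6.390).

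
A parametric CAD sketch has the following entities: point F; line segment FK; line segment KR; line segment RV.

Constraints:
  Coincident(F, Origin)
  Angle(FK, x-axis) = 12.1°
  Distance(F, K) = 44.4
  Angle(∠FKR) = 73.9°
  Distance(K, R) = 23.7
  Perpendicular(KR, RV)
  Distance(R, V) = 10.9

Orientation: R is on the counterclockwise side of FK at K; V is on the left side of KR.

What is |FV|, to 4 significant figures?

33.74

F is at the origin; FK runs at 12.1° with length 44.4, so K = 44.4·(cos 12.1°, sin 12.1°) = (43.41, 9.307). ∠FKR = 73.9°, so KR runs at 12.1° + (180° − 73.9°) = 118.2° from the x-axis; with |KR| = 23.7, R = K + 23.7·(cos 118.2°, sin 118.2°) = (32.21, 30.19). The perpendicularity gives RV at right angles to KR; with |RV| = 10.9 on the left of KR, V = R + 10.9·(-0.8813, -0.4726) = (22.61, 25.04). Then |FV| = |V − F| = 33.74.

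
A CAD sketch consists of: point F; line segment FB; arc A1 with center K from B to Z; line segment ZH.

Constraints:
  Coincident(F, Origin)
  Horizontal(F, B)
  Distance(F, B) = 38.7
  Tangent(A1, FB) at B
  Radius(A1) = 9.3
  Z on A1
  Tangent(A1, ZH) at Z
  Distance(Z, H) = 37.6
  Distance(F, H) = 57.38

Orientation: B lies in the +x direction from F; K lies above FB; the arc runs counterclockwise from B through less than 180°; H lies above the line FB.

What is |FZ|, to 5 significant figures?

48.987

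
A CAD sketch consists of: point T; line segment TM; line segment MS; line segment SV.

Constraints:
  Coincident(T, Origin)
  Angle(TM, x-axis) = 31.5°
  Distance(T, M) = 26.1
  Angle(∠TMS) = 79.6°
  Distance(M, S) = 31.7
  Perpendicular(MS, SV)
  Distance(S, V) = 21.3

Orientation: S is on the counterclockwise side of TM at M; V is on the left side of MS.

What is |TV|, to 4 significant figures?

27.34

T is at the origin; TM runs at 31.5° with length 26.1, so M = 26.1·(cos 31.5°, sin 31.5°) = (22.25, 13.64). ∠TMS = 79.6°, so MS runs at 31.5° + (180° − 79.6°) = 131.9° from the x-axis; with |MS| = 31.7, S = M + 31.7·(cos 131.9°, sin 131.9°) = (1.084, 37.23). MS is perpendicular to SV; with |SV| = 21.3 on the left of MS, V = S + 21.3·(-0.7443, -0.6678) = (-14.77, 23.01). Then |TV| = |V − T| = 27.34.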